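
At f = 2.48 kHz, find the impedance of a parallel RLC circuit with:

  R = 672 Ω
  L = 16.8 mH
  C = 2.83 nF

Step 1 — Angular frequency: ω = 2π·f = 2π·2480 = 1.558e+04 rad/s.
Step 2 — Component impedances:
  R: Z = R = 672 Ω
  L: Z = jωL = j·1.558e+04·0.0168 = 0 + j261.8 Ω
  C: Z = 1/(jωC) = -j/(ω·C) = 0 - j2.268e+04 Ω
Step 3 — Parallel combination: 1/Z_total = 1/R + 1/L + 1/C; Z_total = 90.34 + j229.2 Ω = 246.4∠68.5° Ω.

Z = 90.34 + j229.2 Ω = 246.4∠68.5° Ω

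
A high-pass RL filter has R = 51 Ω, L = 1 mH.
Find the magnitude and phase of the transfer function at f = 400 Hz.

Step 1 — Angular frequency: ω = 2π·400 = 2513 rad/s.
Step 2 — Transfer function: H(jω) = jωL/(R + jωL).
Step 3 — Numerator jωL = j·2.513; denominator R + jωL = 51 + j2.513.
Step 4 — H = 0.002423 + j0.04916.
Step 5 — Magnitude: |H| = 0.04922 (-26.2 dB); phase: φ = 87.2°.

|H| = 0.04922 (-26.2 dB), φ = 87.2°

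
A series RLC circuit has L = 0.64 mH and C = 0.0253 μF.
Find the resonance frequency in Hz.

Step 1 — Resonance condition Im(Z)=0 gives ω₀ = 1/√(LC).
Step 2 — ω₀ = 1/√(0.00064·2.53e-08) = 2.485e+05 rad/s.
Step 3 — f₀ = ω₀/(2π) = 3.955e+04 Hz.

f₀ = 3.955e+04 Hz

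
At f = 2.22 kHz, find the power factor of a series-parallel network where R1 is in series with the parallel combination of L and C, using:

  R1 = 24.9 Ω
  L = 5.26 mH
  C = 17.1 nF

Step 1 — Angular frequency: ω = 2π·f = 2π·2220 = 1.395e+04 rad/s.
Step 2 — Component impedances:
  R1: Z = R = 24.9 Ω
  L: Z = jωL = j·1.395e+04·0.00526 = 0 + j73.37 Ω
  C: Z = 1/(jωC) = -j/(ω·C) = 0 - j4192 Ω
Step 3 — Parallel branch: L || C = 1/(1/L + 1/C) = 0 + j74.68 Ω.
Step 4 — Series with R1: Z_total = R1 + (L || C) = 24.9 + j74.68 Ω = 78.72∠71.6° Ω.
Step 5 — Power factor: PF = cos(φ) = Re(Z)/|Z| = 24.9/78.72 = 0.3163.
Step 6 — Type: Im(Z) = 74.68 ⇒ lagging (phase φ = 71.6°).

PF = 0.3163 (lagging, φ = 71.6°)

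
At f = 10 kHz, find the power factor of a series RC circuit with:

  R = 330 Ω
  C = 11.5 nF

Step 1 — Angular frequency: ω = 2π·f = 2π·1e+04 = 6.283e+04 rad/s.
Step 2 — Component impedances:
  R: Z = R = 330 Ω
  C: Z = 1/(jωC) = -j/(ω·C) = 0 - j1384 Ω
Step 3 — Series combination: Z_total = R + C = 330 - j1384 Ω = 1423∠-76.6° Ω.
Step 4 — Power factor: PF = cos(φ) = Re(Z)/|Z| = 330/1423 = 0.2319.
Step 5 — Type: Im(Z) = -1384 ⇒ leading (phase φ = -76.6°).

PF = 0.2319 (leading, φ = -76.6°)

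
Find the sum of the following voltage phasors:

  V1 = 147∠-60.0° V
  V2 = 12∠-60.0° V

Step 1 — Convert each phasor to rectangular form:
  V1 = 147·(cos(-60.0°) + j·sin(-60.0°)) = 73.5 - j127.3 V
  V2 = 12·(cos(-60.0°) + j·sin(-60.0°)) = 6 - j10.39 V
Step 2 — Sum components: V_total = 79.5 - j137.7 V.
Step 3 — Convert to polar: |V_total| = 159 V, ∠V_total = -60.0°.

V_total = 159∠-60.0° V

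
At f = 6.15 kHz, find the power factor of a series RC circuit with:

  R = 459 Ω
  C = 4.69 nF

Step 1 — Angular frequency: ω = 2π·f = 2π·6150 = 3.864e+04 rad/s.
Step 2 — Component impedances:
  R: Z = R = 459 Ω
  C: Z = 1/(jωC) = -j/(ω·C) = 0 - j5518 Ω
Step 3 — Series combination: Z_total = R + C = 459 - j5518 Ω = 5537∠-85.2° Ω.
Step 4 — Power factor: PF = cos(φ) = Re(Z)/|Z| = 459/5537 = 0.0829.
Step 5 — Type: Im(Z) = -5518 ⇒ leading (phase φ = -85.2°).

PF = 0.0829 (leading, φ = -85.2°)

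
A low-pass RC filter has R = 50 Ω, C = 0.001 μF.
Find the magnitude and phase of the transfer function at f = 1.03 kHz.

Step 1 — Angular frequency: ω = 2π·1030 = 6472 rad/s.
Step 2 — Transfer function: H(jω) = 1/(1 + jωRC).
Step 3 — Denominator: 1 + jωRC = 1 + j·6472·50·1e-09 = 1 + j0.0003236.
Step 4 — H = 1 - j0.0003236.
Step 5 — Magnitude: |H| = 1 (-0.0 dB); phase: φ = -0.0°.

|H| = 1 (-0.0 dB), φ = -0.0°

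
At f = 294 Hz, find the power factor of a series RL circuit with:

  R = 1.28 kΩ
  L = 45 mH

Step 1 — Angular frequency: ω = 2π·f = 2π·294 = 1847 rad/s.
Step 2 — Component impedances:
  R: Z = R = 1280 Ω
  L: Z = jωL = j·1847·0.045 = 0 + j83.13 Ω
Step 3 — Series combination: Z_total = R + L = 1280 + j83.13 Ω = 1283∠3.7° Ω.
Step 4 — Power factor: PF = cos(φ) = Re(Z)/|Z| = 1280/1282.7 = 0.9979.
Step 5 — Type: Im(Z) = 83.13 ⇒ lagging (phase φ = 3.7°).

PF = 0.9979 (lagging, φ = 3.7°)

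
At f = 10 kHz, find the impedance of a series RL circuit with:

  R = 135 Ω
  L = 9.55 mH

Step 1 — Angular frequency: ω = 2π·f = 2π·1e+04 = 6.283e+04 rad/s.
Step 2 — Component impedances:
  R: Z = R = 135 Ω
  L: Z = jωL = j·6.283e+04·0.00955 = 0 + j600 Ω
Step 3 — Series combination: Z_total = R + L = 135 + j600 Ω = 615∠77.3° Ω.

Z = 135 + j600 Ω = 615∠77.3° Ω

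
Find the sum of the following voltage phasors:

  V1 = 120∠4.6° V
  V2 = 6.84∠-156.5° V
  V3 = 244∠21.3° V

Step 1 — Convert each phasor to rectangular form:
  V1 = 120·(cos(4.6°) + j·sin(4.6°)) = 119.6 + j9.624 V
  V2 = 6.84·(cos(-156.5°) + j·sin(-156.5°)) = -6.273 - j2.727 V
  V3 = 244·(cos(21.3°) + j·sin(21.3°)) = 227.3 + j88.63 V
Step 2 — Sum components: V_total = 340.7 + j95.53 V.
Step 3 — Convert to polar: |V_total| = 353.8 V, ∠V_total = 15.7°.

V_total = 353.8∠15.7° V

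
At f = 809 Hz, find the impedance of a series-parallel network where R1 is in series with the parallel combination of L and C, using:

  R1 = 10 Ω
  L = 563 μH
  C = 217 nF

Step 1 — Angular frequency: ω = 2π·f = 2π·809 = 5083 rad/s.
Step 2 — Component impedances:
  R1: Z = R = 10 Ω
  L: Z = jωL = j·5083·0.000563 = 0 + j2.862 Ω
  C: Z = 1/(jωC) = -j/(ω·C) = 0 - j906.6 Ω
Step 3 — Parallel branch: L || C = 1/(1/L + 1/C) = 0 + j2.871 Ω.
Step 4 — Series with R1: Z_total = R1 + (L || C) = 10 + j2.871 Ω = 10.4∠16.0° Ω.

Z = 10 + j2.871 Ω = 10.4∠16.0° Ω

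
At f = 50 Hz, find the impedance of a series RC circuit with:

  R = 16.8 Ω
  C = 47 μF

Step 1 — Angular frequency: ω = 2π·f = 2π·50 = 314.2 rad/s.
Step 2 — Component impedances:
  R: Z = R = 16.8 Ω
  C: Z = 1/(jωC) = -j/(ω·C) = 0 - j67.73 Ω
Step 3 — Series combination: Z_total = R + C = 16.8 - j67.73 Ω = 69.78∠-76.1° Ω.

Z = 16.8 - j67.73 Ω = 69.78∠-76.1° Ω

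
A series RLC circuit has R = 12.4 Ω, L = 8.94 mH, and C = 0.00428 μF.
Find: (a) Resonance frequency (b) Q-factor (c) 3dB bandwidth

Step 1 — Resonance: ω₀ = 1/√(LC) = 1/√(0.00894·4.28e-09) = 1.617e+05 rad/s.
Step 2 — f₀ = ω₀/(2π) = 2.573e+04 Hz.
Step 3 — Series Q: Q = ω₀L/R = 1.617e+05·0.00894/12.4 = 116.6.
Step 4 — Bandwidth: Δω = ω₀/Q = 1387 rad/s; BW = Δω/(2π) = 220.8 Hz.

(a) f₀ = 2.573e+04 Hz  (b) Q = 116.6  (c) BW = 220.8 Hz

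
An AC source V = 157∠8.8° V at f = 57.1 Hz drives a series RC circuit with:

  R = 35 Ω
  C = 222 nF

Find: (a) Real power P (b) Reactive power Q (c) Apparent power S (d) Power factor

Step 1 — Angular frequency: ω = 2π·f = 2π·57.1 = 358.8 rad/s.
Step 2 — Component impedances:
  R: Z = R = 35 Ω
  C: Z = 1/(jωC) = -j/(ω·C) = 0 - j1.256e+04 Ω
Step 3 — Series combination: Z_total = R + C = 35 - j1.256e+04 Ω = 1.256e+04∠-89.8° Ω.
Step 4 — Source phasor: V = 157∠8.8° V = 155.2 + j24.02 V.
Step 5 — Current: I = V / Z = -0.001879 + j0.01236 A = 0.0125∠98.6° A.
Step 6 — Complex power: S = V·I* = 0.005473 - j1.963 VA.
Step 7 — Real power: P = Re(S) = 0.005473 W.
Step 8 — Reactive power: Q = Im(S) = -1.963 VAR.
Step 9 — Apparent power: |S| = 1.963 VA.
Step 10 — Power factor: PF = P/|S| = 0.002788 (leading).

(a) P = 0.005473 W  (b) Q = -1.963 VAR  (c) S = 1.963 VA  (d) PF = 0.002788 (leading)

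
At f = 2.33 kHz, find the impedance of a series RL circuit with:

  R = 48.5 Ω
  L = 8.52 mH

Step 1 — Angular frequency: ω = 2π·f = 2π·2330 = 1.464e+04 rad/s.
Step 2 — Component impedances:
  R: Z = R = 48.5 Ω
  L: Z = jωL = j·1.464e+04·0.00852 = 0 + j124.7 Ω
Step 3 — Series combination: Z_total = R + L = 48.5 + j124.7 Ω = 133.8∠68.8° Ω.

Z = 48.5 + j124.7 Ω = 133.8∠68.8° Ω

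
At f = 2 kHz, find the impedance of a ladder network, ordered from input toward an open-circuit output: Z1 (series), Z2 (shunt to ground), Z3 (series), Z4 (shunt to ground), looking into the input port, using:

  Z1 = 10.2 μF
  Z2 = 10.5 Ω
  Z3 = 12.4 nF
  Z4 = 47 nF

Step 1 — Angular frequency: ω = 2π·f = 2π·2000 = 1.257e+04 rad/s.
Step 2 — Component impedances:
  Z1: Z = 1/(jωC) = -j/(ω·C) = 0 - j7.802 Ω
  Z2: Z = R = 10.5 Ω
  Z3: Z = 1/(jωC) = -j/(ω·C) = 0 - j6418 Ω
  Z4: Z = 1/(jωC) = -j/(ω·C) = 0 - j1693 Ω
Step 3 — Ladder network (open output): work backward from the far end, alternating series and parallel combinations. Z_in = 10.5 - j7.815 Ω = 13.09∠-36.7° Ω.

Z = 10.5 - j7.815 Ω = 13.09∠-36.7° Ω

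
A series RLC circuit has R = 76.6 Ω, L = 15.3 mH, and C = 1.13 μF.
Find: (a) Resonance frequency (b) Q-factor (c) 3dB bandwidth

Step 1 — Resonance: ω₀ = 1/√(LC) = 1/√(0.0153·1.13e-06) = 7605 rad/s.
Step 2 — f₀ = ω₀/(2π) = 1210 Hz.
Step 3 — Series Q: Q = ω₀L/R = 7605·0.0153/76.6 = 1.519.
Step 4 — Bandwidth: Δω = ω₀/Q = 5007 rad/s; BW = Δω/(2π) = 796.8 Hz.

(a) f₀ = 1210 Hz  (b) Q = 1.519  (c) BW = 796.8 Hz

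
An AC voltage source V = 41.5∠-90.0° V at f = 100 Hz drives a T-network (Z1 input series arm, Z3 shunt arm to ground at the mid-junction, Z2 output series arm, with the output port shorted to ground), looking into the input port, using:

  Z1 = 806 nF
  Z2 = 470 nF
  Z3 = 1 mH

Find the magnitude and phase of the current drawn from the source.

Step 1 — Angular frequency: ω = 2π·f = 2π·100 = 628.3 rad/s.
Step 2 — Component impedances:
  Z1: Z = 1/(jωC) = -j/(ω·C) = 0 - j1975 Ω
  Z2: Z = 1/(jωC) = -j/(ω·C) = 0 - j3386 Ω
  Z3: Z = jωL = j·628.3·0.001 = 0 + j0.6283 Ω
Step 3 — With the output port shorted to ground, the output series arm Z2 runs from the junction to ground; the shunt arm Z3 also runs from the junction to ground. They appear in parallel: Z3 || Z2 = 0 + j0.6284 Ω.
Step 4 — Series with input arm Z1: Z_in = Z1 + (Z3 || Z2) = 0 - j1974 Ω = 1974∠-90.0° Ω.
Step 5 — Source phasor: V = 41.5∠-90.0° V = 0 - j41.5 V.
Step 6 — Ohm's law: I = V / Z_total = (0 - j41.5) / (0 - j1974) = 0.02102 A.
Step 7 — Convert to polar: |I| = 0.02102 A, ∠I = 0.0°.

I = 0.02102∠0.0° A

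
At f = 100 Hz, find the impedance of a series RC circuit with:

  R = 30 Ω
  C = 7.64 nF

Step 1 — Angular frequency: ω = 2π·f = 2π·100 = 628.3 rad/s.
Step 2 — Component impedances:
  R: Z = R = 30 Ω
  C: Z = 1/(jωC) = -j/(ω·C) = 0 - j2.083e+05 Ω
Step 3 — Series combination: Z_total = R + C = 30 - j2.083e+05 Ω = 2.083e+05∠-90.0° Ω.

Z = 30 - j2.083e+05 Ω = 2.083e+05∠-90.0° Ω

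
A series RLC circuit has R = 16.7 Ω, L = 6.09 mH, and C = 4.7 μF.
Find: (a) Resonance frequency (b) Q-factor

Step 1 — Resonance condition Im(Z)=0 gives ω₀ = 1/√(LC).
Step 2 — ω₀ = 1/√(0.00609·4.7e-06) = 5911 rad/s.
Step 3 — f₀ = ω₀/(2π) = 940.7 Hz.
Step 4 — Series Q: Q = ω₀L/R = 5911·0.00609/16.7 = 2.155.

(a) f₀ = 940.7 Hz  (b) Q = 2.155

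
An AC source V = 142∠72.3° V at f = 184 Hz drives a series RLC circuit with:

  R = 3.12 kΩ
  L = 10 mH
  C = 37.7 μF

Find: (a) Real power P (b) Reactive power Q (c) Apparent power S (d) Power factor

Step 1 — Angular frequency: ω = 2π·f = 2π·184 = 1156 rad/s.
Step 2 — Component impedances:
  R: Z = R = 3120 Ω
  L: Z = jωL = j·1156·0.01 = 0 + j11.56 Ω
  C: Z = 1/(jωC) = -j/(ω·C) = 0 - j22.94 Ω
Step 3 — Series combination: Z_total = R + L + C = 3120 - j11.38 Ω = 3120∠-0.2° Ω.
Step 4 — Source phasor: V = 142∠72.3° V = 43.17 + j135.3 V.
Step 5 — Current: I = V / Z = 0.01368 + j0.04341 A = 0.04551∠72.5° A.
Step 6 — Complex power: S = V·I* = 6.463 - j0.02358 VA.
Step 7 — Real power: P = Re(S) = 6.463 W.
Step 8 — Reactive power: Q = Im(S) = -0.02358 VAR.
Step 9 — Apparent power: |S| = 6.463 VA.
Step 10 — Power factor: PF = P/|S| = 1 (leading).

(a) P = 6.463 W  (b) Q = -0.02358 VAR  (c) S = 6.463 VA  (d) PF = 1 (leading)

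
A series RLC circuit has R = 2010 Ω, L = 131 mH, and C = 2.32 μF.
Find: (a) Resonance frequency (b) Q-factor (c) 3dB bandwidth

Step 1 — Resonance: ω₀ = 1/√(LC) = 1/√(0.131·2.32e-06) = 1814 rad/s.
Step 2 — f₀ = ω₀/(2π) = 288.7 Hz.
Step 3 — Series Q: Q = ω₀L/R = 1814·0.131/2010 = 0.1182.
Step 4 — Bandwidth: Δω = ω₀/Q = 1.534e+04 rad/s; BW = Δω/(2π) = 2442 Hz.

(a) f₀ = 288.7 Hz  (b) Q = 0.1182  (c) BW = 2442 Hz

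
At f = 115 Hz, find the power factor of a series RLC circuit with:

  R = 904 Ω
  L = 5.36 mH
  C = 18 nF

Step 1 — Angular frequency: ω = 2π·f = 2π·115 = 722.6 rad/s.
Step 2 — Component impedances:
  R: Z = R = 904 Ω
  L: Z = jωL = j·722.6·0.00536 = 0 + j3.873 Ω
  C: Z = 1/(jωC) = -j/(ω·C) = 0 - j7.689e+04 Ω
Step 3 — Series combination: Z_total = R + L + C = 904 - j7.688e+04 Ω = 7.689e+04∠-89.3° Ω.
Step 4 — Power factor: PF = cos(φ) = Re(Z)/|Z| = 904/7.689e+04 = 0.01176.
Step 5 — Type: Im(Z) = -7.688e+04 ⇒ leading (phase φ = -89.3°).

PF = 0.01176 (leading, φ = -89.3°)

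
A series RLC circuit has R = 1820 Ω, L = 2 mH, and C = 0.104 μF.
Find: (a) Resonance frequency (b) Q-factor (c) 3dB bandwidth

Step 1 — Resonance: ω₀ = 1/√(LC) = 1/√(0.002·1.04e-07) = 6.934e+04 rad/s.
Step 2 — f₀ = ω₀/(2π) = 1.104e+04 Hz.
Step 3 — Series Q: Q = ω₀L/R = 6.934e+04·0.002/1820 = 0.0762.
Step 4 — Bandwidth: Δω = ω₀/Q = 9.1e+05 rad/s; BW = Δω/(2π) = 1.448e+05 Hz.

(a) f₀ = 1.104e+04 Hz  (b) Q = 0.0762  (c) BW = 1.448e+05 Hz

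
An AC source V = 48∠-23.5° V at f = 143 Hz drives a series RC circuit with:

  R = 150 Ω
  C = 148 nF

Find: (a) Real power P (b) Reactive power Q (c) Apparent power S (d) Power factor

Step 1 — Angular frequency: ω = 2π·f = 2π·143 = 898.5 rad/s.
Step 2 — Component impedances:
  R: Z = R = 150 Ω
  C: Z = 1/(jωC) = -j/(ω·C) = 0 - j7520 Ω
Step 3 — Series combination: Z_total = R + C = 150 - j7520 Ω = 7522∠-88.9° Ω.
Step 4 — Source phasor: V = 48∠-23.5° V = 44.02 - j19.14 V.
Step 5 — Current: I = V / Z = 0.002661 + j0.0058 A = 0.006382∠65.4° A.
Step 6 — Complex power: S = V·I* = 0.006109 - j0.3063 VA.
Step 7 — Real power: P = Re(S) = 0.006109 W.
Step 8 — Reactive power: Q = Im(S) = -0.3063 VAR.
Step 9 — Apparent power: |S| = 0.3063 VA.
Step 10 — Power factor: PF = P/|S| = 0.01994 (leading).

(a) P = 0.006109 W  (b) Q = -0.3063 VAR  (c) S = 0.3063 VA  (d) PF = 0.01994 (leading)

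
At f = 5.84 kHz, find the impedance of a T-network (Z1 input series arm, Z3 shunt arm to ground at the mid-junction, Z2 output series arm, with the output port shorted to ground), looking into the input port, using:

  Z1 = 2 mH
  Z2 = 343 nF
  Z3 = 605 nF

Step 1 — Angular frequency: ω = 2π·f = 2π·5840 = 3.669e+04 rad/s.
Step 2 — Component impedances:
  Z1: Z = jωL = j·3.669e+04·0.002 = 0 + j73.39 Ω
  Z2: Z = 1/(jωC) = -j/(ω·C) = 0 - j79.45 Ω
  Z3: Z = 1/(jωC) = -j/(ω·C) = 0 - j45.05 Ω
Step 3 — With the output port shorted to ground, the output series arm Z2 runs from the junction to ground; the shunt arm Z3 also runs from the junction to ground. They appear in parallel: Z3 || Z2 = 0 - j28.75 Ω.
Step 4 — Series with input arm Z1: Z_in = Z1 + (Z3 || Z2) = 0 + j44.64 Ω = 44.64∠90.0° Ω.

Z = 0 + j44.64 Ω = 44.64∠90.0° Ω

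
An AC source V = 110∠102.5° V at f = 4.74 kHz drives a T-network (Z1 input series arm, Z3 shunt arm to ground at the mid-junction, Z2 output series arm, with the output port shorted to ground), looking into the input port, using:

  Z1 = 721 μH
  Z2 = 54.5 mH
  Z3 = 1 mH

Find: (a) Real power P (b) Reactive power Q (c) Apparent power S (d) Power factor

Step 1 — Angular frequency: ω = 2π·f = 2π·4740 = 2.978e+04 rad/s.
Step 2 — Component impedances:
  Z1: Z = jωL = j·2.978e+04·0.000721 = 0 + j21.47 Ω
  Z2: Z = jωL = j·2.978e+04·0.0545 = 0 + j1623 Ω
  Z3: Z = jωL = j·2.978e+04·0.001 = 0 + j29.78 Ω
Step 3 — With the output port shorted to ground, the output series arm Z2 runs from the junction to ground; the shunt arm Z3 also runs from the junction to ground. They appear in parallel: Z3 || Z2 = 0 + j29.25 Ω.
Step 4 — Series with input arm Z1: Z_in = Z1 + (Z3 || Z2) = 0 + j50.72 Ω = 50.72∠90.0° Ω.
Step 5 — Source phasor: V = 110∠102.5° V = -23.81 + j107.4 V.
Step 6 — Current: I = V / Z = 2.117 + j0.4694 A = 2.169∠12.5° A.
Step 7 — Complex power: S = V·I* = 0 + j238.6 VA.
Step 8 — Real power: P = Re(S) = 0 W.
Step 9 — Reactive power: Q = Im(S) = 238.6 VAR.
Step 10 — Apparent power: |S| = 238.6 VA.
Step 11 — Power factor: PF = P/|S| = 0 (lagging).

(a) P = 0 W  (b) Q = 238.6 VAR  (c) S = 238.6 VA  (d) PF = 0 (lagging)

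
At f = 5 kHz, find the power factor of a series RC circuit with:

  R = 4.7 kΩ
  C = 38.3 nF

Step 1 — Angular frequency: ω = 2π·f = 2π·5000 = 3.142e+04 rad/s.
Step 2 — Component impedances:
  R: Z = R = 4700 Ω
  C: Z = 1/(jωC) = -j/(ω·C) = 0 - j831.1 Ω
Step 3 — Series combination: Z_total = R + C = 4700 - j831.1 Ω = 4773∠-10.0° Ω.
Step 4 — Power factor: PF = cos(φ) = Re(Z)/|Z| = 4700/4773 = 0.9847.
Step 5 — Type: Im(Z) = -831.1 ⇒ leading (phase φ = -10.0°).

PF = 0.9847 (leading, φ = -10.0°)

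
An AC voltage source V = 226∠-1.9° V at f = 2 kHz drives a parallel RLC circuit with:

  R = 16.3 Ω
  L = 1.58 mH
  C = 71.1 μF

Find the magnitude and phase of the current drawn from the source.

Step 1 — Angular frequency: ω = 2π·f = 2π·2000 = 1.257e+04 rad/s.
Step 2 — Component impedances:
  R: Z = R = 16.3 Ω
  L: Z = jωL = j·1.257e+04·0.00158 = 0 + j19.85 Ω
  C: Z = 1/(jωC) = -j/(ω·C) = 0 - j1.119 Ω
Step 3 — Parallel combination: 1/Z_total = 1/R + 1/L + 1/C; Z_total = 0.08585 - j1.18 Ω = 1.183∠-85.8° Ω.
Step 4 — Source phasor: V = 226∠-1.9° V = 225.9 - j7.493 V.
Step 5 — Ohm's law: I = V / Z_total = (225.9 - j7.493) / (0.08585 - j1.18) = 20.17 + j190 A.
Step 6 — Convert to polar: |I| = 191 A, ∠I = 83.9°.

I = 191∠83.9° A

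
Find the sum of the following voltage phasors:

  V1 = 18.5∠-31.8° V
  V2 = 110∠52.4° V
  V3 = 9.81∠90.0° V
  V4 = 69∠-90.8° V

Step 1 — Convert each phasor to rectangular form:
  V1 = 18.5·(cos(-31.8°) + j·sin(-31.8°)) = 15.72 - j9.749 V
  V2 = 110·(cos(52.4°) + j·sin(52.4°)) = 67.12 + j87.15 V
  V3 = 9.81·(cos(90.0°) + j·sin(90.0°)) = 0 + j9.81 V
  V4 = 69·(cos(-90.8°) + j·sin(-90.8°)) = -0.9634 - j68.99 V
Step 2 — Sum components: V_total = 81.88 + j18.22 V.
Step 3 — Convert to polar: |V_total| = 83.88 V, ∠V_total = 12.5°.

V_total = 83.88∠12.5° V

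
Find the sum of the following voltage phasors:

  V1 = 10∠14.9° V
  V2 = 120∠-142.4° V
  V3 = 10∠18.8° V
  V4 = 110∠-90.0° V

Step 1 — Convert each phasor to rectangular form:
  V1 = 10·(cos(14.9°) + j·sin(14.9°)) = 9.664 + j2.571 V
  V2 = 120·(cos(-142.4°) + j·sin(-142.4°)) = -95.07 - j73.22 V
  V3 = 10·(cos(18.8°) + j·sin(18.8°)) = 9.466 + j3.223 V
  V4 = 110·(cos(-90.0°) + j·sin(-90.0°)) = 0 - j110 V
Step 2 — Sum components: V_total = -75.94 - j177.4 V.
Step 3 — Convert to polar: |V_total| = 193 V, ∠V_total = -113.2°.

V_total = 193∠-113.2° V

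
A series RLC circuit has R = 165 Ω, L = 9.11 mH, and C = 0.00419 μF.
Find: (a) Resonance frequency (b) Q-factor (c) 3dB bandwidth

Step 1 — Resonance condition Im(Z)=0 gives ω₀ = 1/√(LC).
Step 2 — ω₀ = 1/√(0.00911·4.19e-09) = 1.619e+05 rad/s.
Step 3 — f₀ = ω₀/(2π) = 2.576e+04 Hz.
Step 4 — Series Q: Q = ω₀L/R = 1.619e+05·0.00911/165 = 8.937.
Step 5 — 3dB bandwidth: Δω = ω₀/Q = 1.811e+04 rad/s; BW = Δω/(2π) = 2883 Hz.

(a) f₀ = 2.576e+04 Hz  (b) Q = 8.937  (c) BW = 2883 Hz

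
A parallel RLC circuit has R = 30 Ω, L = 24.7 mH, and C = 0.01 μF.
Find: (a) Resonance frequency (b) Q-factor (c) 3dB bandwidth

Step 1 — Resonance: ω₀ = 1/√(LC) = 1/√(0.0247·1e-08) = 6.363e+04 rad/s.
Step 2 — f₀ = ω₀/(2π) = 1.013e+04 Hz.
Step 3 — Parallel Q: Q = R/(ω₀L) = 30/(6.363e+04·0.0247) = 0.01909.
Step 4 — Bandwidth: Δω = ω₀/Q = 3.333e+06 rad/s; BW = Δω/(2π) = 5.305e+05 Hz.

(a) f₀ = 1.013e+04 Hz  (b) Q = 0.01909  (c) BW = 5.305e+05 Hz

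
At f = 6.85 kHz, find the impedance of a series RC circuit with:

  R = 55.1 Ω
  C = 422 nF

Step 1 — Angular frequency: ω = 2π·f = 2π·6850 = 4.304e+04 rad/s.
Step 2 — Component impedances:
  R: Z = R = 55.1 Ω
  C: Z = 1/(jωC) = -j/(ω·C) = 0 - j55.06 Ω
Step 3 — Series combination: Z_total = R + C = 55.1 - j55.06 Ω = 77.89∠-45.0° Ω.

Z = 55.1 - j55.06 Ω = 77.89∠-45.0° Ω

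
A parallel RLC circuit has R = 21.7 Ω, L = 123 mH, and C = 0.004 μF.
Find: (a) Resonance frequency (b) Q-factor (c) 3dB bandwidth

Step 1 — Resonance: ω₀ = 1/√(LC) = 1/√(0.123·4e-09) = 4.508e+04 rad/s.
Step 2 — f₀ = ω₀/(2π) = 7175 Hz.
Step 3 — Parallel Q: Q = R/(ω₀L) = 21.7/(4.508e+04·0.123) = 0.003913.
Step 4 — Bandwidth: Δω = ω₀/Q = 1.152e+07 rad/s; BW = Δω/(2π) = 1.834e+06 Hz.

(a) f₀ = 7175 Hz  (b) Q = 0.003913  (c) BW = 1.834e+06 Hz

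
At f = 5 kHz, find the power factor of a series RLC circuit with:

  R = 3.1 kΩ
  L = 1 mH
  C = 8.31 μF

Step 1 — Angular frequency: ω = 2π·f = 2π·5000 = 3.142e+04 rad/s.
Step 2 — Component impedances:
  R: Z = R = 3100 Ω
  L: Z = jωL = j·3.142e+04·0.001 = 0 + j31.42 Ω
  C: Z = 1/(jωC) = -j/(ω·C) = 0 - j3.83 Ω
Step 3 — Series combination: Z_total = R + L + C = 3100 + j27.59 Ω = 3100∠0.5° Ω.
Step 4 — Power factor: PF = cos(φ) = Re(Z)/|Z| = 3100/3100 = 1.
Step 5 — Type: Im(Z) = 27.59 ⇒ lagging (phase φ = 0.5°).

PF = 1 (lagging, φ = 0.5°)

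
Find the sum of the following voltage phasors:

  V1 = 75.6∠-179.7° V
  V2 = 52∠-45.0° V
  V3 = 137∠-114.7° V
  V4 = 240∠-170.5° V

Step 1 — Convert each phasor to rectangular form:
  V1 = 75.6·(cos(-179.7°) + j·sin(-179.7°)) = -75.6 - j0.3958 V
  V2 = 52·(cos(-45.0°) + j·sin(-45.0°)) = 36.77 - j36.77 V
  V3 = 137·(cos(-114.7°) + j·sin(-114.7°)) = -57.25 - j124.5 V
  V4 = 240·(cos(-170.5°) + j·sin(-170.5°)) = -236.7 - j39.61 V
Step 2 — Sum components: V_total = -332.8 - j201.2 V.
Step 3 — Convert to polar: |V_total| = 388.9 V, ∠V_total = -148.8°.

V_total = 388.9∠-148.8° V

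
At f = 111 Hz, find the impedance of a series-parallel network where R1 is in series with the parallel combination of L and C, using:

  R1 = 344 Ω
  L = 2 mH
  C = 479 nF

Step 1 — Angular frequency: ω = 2π·f = 2π·111 = 697.4 rad/s.
Step 2 — Component impedances:
  R1: Z = R = 344 Ω
  L: Z = jωL = j·697.4·0.002 = 0 + j1.395 Ω
  C: Z = 1/(jωC) = -j/(ω·C) = 0 - j2993 Ω
Step 3 — Parallel branch: L || C = 1/(1/L + 1/C) = 0 + j1.396 Ω.
Step 4 — Series with R1: Z_total = R1 + (L || C) = 344 + j1.396 Ω = 344∠0.2° Ω.

Z = 344 + j1.396 Ω = 344∠0.2° Ω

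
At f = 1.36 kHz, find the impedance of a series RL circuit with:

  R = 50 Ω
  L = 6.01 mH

Step 1 — Angular frequency: ω = 2π·f = 2π·1360 = 8545 rad/s.
Step 2 — Component impedances:
  R: Z = R = 50 Ω
  L: Z = jωL = j·8545·0.00601 = 0 + j51.36 Ω
Step 3 — Series combination: Z_total = R + L = 50 + j51.36 Ω = 71.68∠45.8° Ω.

Z = 50 + j51.36 Ω = 71.68∠45.8° Ω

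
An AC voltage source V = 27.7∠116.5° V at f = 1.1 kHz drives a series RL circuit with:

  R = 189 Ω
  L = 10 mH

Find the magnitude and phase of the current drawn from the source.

Step 1 — Angular frequency: ω = 2π·f = 2π·1100 = 6912 rad/s.
Step 2 — Component impedances:
  R: Z = R = 189 Ω
  L: Z = jωL = j·6912·0.01 = 0 + j69.12 Ω
Step 3 — Series combination: Z_total = R + L = 189 + j69.12 Ω = 201.2∠20.1° Ω.
Step 4 — Source phasor: V = 27.7∠116.5° V = -12.36 + j24.79 V.
Step 5 — Ohm's law: I = V / Z_total = (-12.36 + j24.79) / (189 + j69.12) = -0.01537 + j0.1368 A.
Step 6 — Convert to polar: |I| = 0.1376 A, ∠I = 96.4°.

I = 0.1376∠96.4° A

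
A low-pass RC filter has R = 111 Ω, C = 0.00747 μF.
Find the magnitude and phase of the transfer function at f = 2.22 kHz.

Step 1 — Angular frequency: ω = 2π·2220 = 1.395e+04 rad/s.
Step 2 — Transfer function: H(jω) = 1/(1 + jωRC).
Step 3 — Denominator: 1 + jωRC = 1 + j·1.395e+04·111·7.47e-09 = 1 + j0.01157.
Step 4 — H = 0.9999 - j0.01156.
Step 5 — Magnitude: |H| = 0.9999 (-0.0 dB); phase: φ = -0.7°.

|H| = 0.9999 (-0.0 dB), φ = -0.7°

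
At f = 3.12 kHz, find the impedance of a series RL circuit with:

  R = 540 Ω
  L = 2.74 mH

Step 1 — Angular frequency: ω = 2π·f = 2π·3120 = 1.96e+04 rad/s.
Step 2 — Component impedances:
  R: Z = R = 540 Ω
  L: Z = jωL = j·1.96e+04·0.00274 = 0 + j53.71 Ω
Step 3 — Series combination: Z_total = R + L = 540 + j53.71 Ω = 542.7∠5.7° Ω.

Z = 540 + j53.71 Ω = 542.7∠5.7° Ω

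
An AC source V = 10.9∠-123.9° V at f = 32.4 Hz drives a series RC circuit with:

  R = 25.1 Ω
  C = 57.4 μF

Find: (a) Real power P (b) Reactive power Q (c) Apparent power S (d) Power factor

Step 1 — Angular frequency: ω = 2π·f = 2π·32.4 = 203.6 rad/s.
Step 2 — Component impedances:
  R: Z = R = 25.1 Ω
  C: Z = 1/(jωC) = -j/(ω·C) = 0 - j85.58 Ω
Step 3 — Series combination: Z_total = R + C = 25.1 - j85.58 Ω = 89.18∠-73.7° Ω.
Step 4 — Source phasor: V = 10.9∠-123.9° V = -6.079 - j9.047 V.
Step 5 — Current: I = V / Z = 0.07816 - j0.09396 A = 0.1222∠-50.2° A.
Step 6 — Complex power: S = V·I* = 0.3749 - j1.278 VA.
Step 7 — Real power: P = Re(S) = 0.3749 W.
Step 8 — Reactive power: Q = Im(S) = -1.278 VAR.
Step 9 — Apparent power: |S| = 1.332 VA.
Step 10 — Power factor: PF = P/|S| = 0.2814 (leading).

(a) P = 0.3749 W  (b) Q = -1.278 VAR  (c) S = 1.332 VA  (d) PF = 0.2814 (leading)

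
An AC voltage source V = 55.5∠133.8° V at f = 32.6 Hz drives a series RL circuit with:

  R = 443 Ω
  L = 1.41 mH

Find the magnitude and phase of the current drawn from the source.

Step 1 — Angular frequency: ω = 2π·f = 2π·32.6 = 204.8 rad/s.
Step 2 — Component impedances:
  R: Z = R = 443 Ω
  L: Z = jωL = j·204.8·0.00141 = 0 + j0.2888 Ω
Step 3 — Series combination: Z_total = R + L = 443 + j0.2888 Ω = 443∠0.0° Ω.
Step 4 — Source phasor: V = 55.5∠133.8° V = -38.41 + j40.06 V.
Step 5 — Ohm's law: I = V / Z_total = (-38.41 + j40.06) / (443 + j0.2888) = -0.08665 + j0.09048 A.
Step 6 — Convert to polar: |I| = 0.1253 A, ∠I = 133.8°.

I = 0.1253∠133.8° A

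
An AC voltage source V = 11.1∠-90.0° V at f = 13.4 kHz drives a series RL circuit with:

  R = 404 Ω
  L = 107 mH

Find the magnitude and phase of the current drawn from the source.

Step 1 — Angular frequency: ω = 2π·f = 2π·1.34e+04 = 8.419e+04 rad/s.
Step 2 — Component impedances:
  R: Z = R = 404 Ω
  L: Z = jωL = j·8.419e+04·0.107 = 0 + j9009 Ω
Step 3 — Series combination: Z_total = R + L = 404 + j9009 Ω = 9018∠87.4° Ω.
Step 4 — Source phasor: V = 11.1∠-90.0° V = 0 - j11.1 V.
Step 5 — Ohm's law: I = V / Z_total = (0 - j11.1) / (404 + j9009) = -0.00123 - j5.514e-05 A.
Step 6 — Convert to polar: |I| = 0.001231 A, ∠I = -177.4°.

I = 0.001231∠-177.4° A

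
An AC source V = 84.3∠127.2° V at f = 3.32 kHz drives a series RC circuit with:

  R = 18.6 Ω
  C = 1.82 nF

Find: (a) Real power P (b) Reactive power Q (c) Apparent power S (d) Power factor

Step 1 — Angular frequency: ω = 2π·f = 2π·3320 = 2.086e+04 rad/s.
Step 2 — Component impedances:
  R: Z = R = 18.6 Ω
  C: Z = 1/(jωC) = -j/(ω·C) = 0 - j2.634e+04 Ω
Step 3 — Series combination: Z_total = R + C = 18.6 - j2.634e+04 Ω = 2.634e+04∠-90.0° Ω.
Step 4 — Source phasor: V = 84.3∠127.2° V = -50.97 + j67.15 V.
Step 5 — Current: I = V / Z = -0.002551 - j0.001933 A = 0.0032∠-142.8° A.
Step 6 — Complex power: S = V·I* = 0.0001905 - j0.2698 VA.
Step 7 — Real power: P = Re(S) = 0.0001905 W.
Step 8 — Reactive power: Q = Im(S) = -0.2698 VAR.
Step 9 — Apparent power: |S| = 0.2698 VA.
Step 10 — Power factor: PF = P/|S| = 0.0007062 (leading).

(a) P = 0.0001905 W  (b) Q = -0.2698 VAR  (c) S = 0.2698 VA  (d) PF = 0.0007062 (leading)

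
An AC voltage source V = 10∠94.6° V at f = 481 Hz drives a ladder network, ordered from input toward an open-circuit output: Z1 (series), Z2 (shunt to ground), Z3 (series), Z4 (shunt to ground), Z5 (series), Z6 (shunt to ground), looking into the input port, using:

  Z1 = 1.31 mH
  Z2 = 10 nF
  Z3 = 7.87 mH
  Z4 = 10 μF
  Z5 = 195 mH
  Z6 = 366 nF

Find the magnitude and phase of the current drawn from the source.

Step 1 — Angular frequency: ω = 2π·f = 2π·481 = 3022 rad/s.
Step 2 — Component impedances:
  Z1: Z = jωL = j·3022·0.00131 = 0 + j3.959 Ω
  Z2: Z = 1/(jωC) = -j/(ω·C) = 0 - j3.309e+04 Ω
  Z3: Z = jωL = j·3022·0.00787 = 0 + j23.78 Ω
  Z4: Z = 1/(jωC) = -j/(ω·C) = 0 - j33.09 Ω
  Z5: Z = jωL = j·3022·0.195 = 0 + j589.3 Ω
  Z6: Z = 1/(jωC) = -j/(ω·C) = 0 - j904.1 Ω
Step 3 — Ladder network (open output): work backward from the far end, alternating series and parallel combinations. Z_in = 0 - j2.195 Ω = 2.195∠-90.0° Ω.
Step 4 — Source phasor: V = 10∠94.6° V = -0.802 + j9.968 V.
Step 5 — Ohm's law: I = V / Z_total = (-0.802 + j9.968) / (0 - j2.195) = -4.54 - j0.3653 A.
Step 6 — Convert to polar: |I| = 4.555 A, ∠I = -175.4°.

I = 4.555∠-175.4° A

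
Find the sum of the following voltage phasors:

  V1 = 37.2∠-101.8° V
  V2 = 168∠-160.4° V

Step 1 — Convert each phasor to rectangular form:
  V1 = 37.2·(cos(-101.8°) + j·sin(-101.8°)) = -7.607 - j36.41 V
  V2 = 168·(cos(-160.4°) + j·sin(-160.4°)) = -158.3 - j56.36 V
Step 2 — Sum components: V_total = -165.9 - j92.77 V.
Step 3 — Convert to polar: |V_total| = 190.1 V, ∠V_total = -150.8°.

V_total = 190.1∠-150.8° V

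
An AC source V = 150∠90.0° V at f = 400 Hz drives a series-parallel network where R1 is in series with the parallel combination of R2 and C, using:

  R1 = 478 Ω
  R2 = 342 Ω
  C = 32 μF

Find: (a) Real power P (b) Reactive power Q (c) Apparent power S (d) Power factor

Step 1 — Angular frequency: ω = 2π·f = 2π·400 = 2513 rad/s.
Step 2 — Component impedances:
  R1: Z = R = 478 Ω
  R2: Z = R = 342 Ω
  C: Z = 1/(jωC) = -j/(ω·C) = 0 - j12.43 Ω
Step 3 — Parallel branch: R2 || C = 1/(1/R2 + 1/C) = 0.4515 - j12.42 Ω.
Step 4 — Series with R1: Z_total = R1 + (R2 || C) = 478.5 - j12.42 Ω = 478.6∠-1.5° Ω.
Step 5 — Source phasor: V = 150∠90.0° V = 0 + j150 V.
Step 6 — Current: I = V / Z = -0.008131 + j0.3133 A = 0.3134∠91.5° A.
Step 7 — Complex power: S = V·I* = 47 - j1.22 VA.
Step 8 — Real power: P = Re(S) = 47 W.
Step 9 — Reactive power: Q = Im(S) = -1.22 VAR.
Step 10 — Apparent power: |S| = 47.01 VA.
Step 11 — Power factor: PF = P/|S| = 0.9997 (leading).

(a) P = 47 W  (b) Q = -1.22 VAR  (c) S = 47.01 VA  (d) PF = 0.9997 (leading)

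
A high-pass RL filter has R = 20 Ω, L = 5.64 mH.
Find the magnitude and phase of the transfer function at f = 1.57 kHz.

Step 1 — Angular frequency: ω = 2π·1570 = 9865 rad/s.
Step 2 — Transfer function: H(jω) = jωL/(R + jωL).
Step 3 — Numerator jωL = j·55.64; denominator R + jωL = 20 + j55.64.
Step 4 — H = 0.8856 + j0.3183.
Step 5 — Magnitude: |H| = 0.941 (-0.5 dB); phase: φ = 19.8°.

|H| = 0.941 (-0.5 dB), φ = 19.8°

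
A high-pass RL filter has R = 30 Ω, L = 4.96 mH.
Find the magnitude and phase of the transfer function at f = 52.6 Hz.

Step 1 — Angular frequency: ω = 2π·52.6 = 330.5 rad/s.
Step 2 — Transfer function: H(jω) = jωL/(R + jωL).
Step 3 — Numerator jωL = j·1.639; denominator R + jωL = 30 + j1.639.
Step 4 — H = 0.002977 + j0.05448.
Step 5 — Magnitude: |H| = 0.05456 (-25.3 dB); phase: φ = 86.9°.

|H| = 0.05456 (-25.3 dB), φ = 86.9°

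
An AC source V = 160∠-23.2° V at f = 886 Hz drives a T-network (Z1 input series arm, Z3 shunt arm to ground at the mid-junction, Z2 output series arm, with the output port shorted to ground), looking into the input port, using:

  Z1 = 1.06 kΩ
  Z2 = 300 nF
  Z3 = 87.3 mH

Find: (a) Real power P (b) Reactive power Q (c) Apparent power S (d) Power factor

Step 1 — Angular frequency: ω = 2π·f = 2π·886 = 5567 rad/s.
Step 2 — Component impedances:
  Z1: Z = R = 1060 Ω
  Z2: Z = 1/(jωC) = -j/(ω·C) = 0 - j598.8 Ω
  Z3: Z = jωL = j·5567·0.0873 = 0 + j486 Ω
Step 3 — With the output port shorted to ground, the output series arm Z2 runs from the junction to ground; the shunt arm Z3 also runs from the junction to ground. They appear in parallel: Z3 || Z2 = 0 + j2580 Ω.
Step 4 — Series with input arm Z1: Z_in = Z1 + (Z3 || Z2) = 1060 + j2580 Ω = 2789∠67.7° Ω.
Step 5 — Source phasor: V = 160∠-23.2° V = 147.1 - j63.03 V.
Step 6 — Current: I = V / Z = -0.0008663 - j0.05735 A = 0.05736∠-90.9° A.
Step 7 — Complex power: S = V·I* = 3.488 + j8.489 VA.
Step 8 — Real power: P = Re(S) = 3.488 W.
Step 9 — Reactive power: Q = Im(S) = 8.489 VAR.
Step 10 — Apparent power: |S| = 9.178 VA.
Step 11 — Power factor: PF = P/|S| = 0.38 (lagging).

(a) P = 3.488 W  (b) Q = 8.489 VAR  (c) S = 9.178 VA  (d) PF = 0.38 (lagging)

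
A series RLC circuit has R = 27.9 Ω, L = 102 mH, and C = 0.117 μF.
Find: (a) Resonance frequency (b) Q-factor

Step 1 — Resonance condition Im(Z)=0 gives ω₀ = 1/√(LC).
Step 2 — ω₀ = 1/√(0.102·1.17e-07) = 9154 rad/s.
Step 3 — f₀ = ω₀/(2π) = 1457 Hz.
Step 4 — Series Q: Q = ω₀L/R = 9154·0.102/27.9 = 33.47.

(a) f₀ = 1457 Hz  (b) Q = 33.47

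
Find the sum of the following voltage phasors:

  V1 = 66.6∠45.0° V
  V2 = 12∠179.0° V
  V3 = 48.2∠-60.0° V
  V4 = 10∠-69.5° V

Step 1 — Convert each phasor to rectangular form:
  V1 = 66.6·(cos(45.0°) + j·sin(45.0°)) = 47.09 + j47.09 V
  V2 = 12·(cos(179.0°) + j·sin(179.0°)) = -12 + j0.2094 V
  V3 = 48.2·(cos(-60.0°) + j·sin(-60.0°)) = 24.1 - j41.74 V
  V4 = 10·(cos(-69.5°) + j·sin(-69.5°)) = 3.502 - j9.367 V
Step 2 — Sum components: V_total = 62.7 - j3.806 V.
Step 3 — Convert to polar: |V_total| = 62.81 V, ∠V_total = -3.5°.

V_total = 62.81∠-3.5° V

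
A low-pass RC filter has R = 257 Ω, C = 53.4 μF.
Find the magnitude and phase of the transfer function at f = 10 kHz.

Step 1 — Angular frequency: ω = 2π·1e+04 = 6.283e+04 rad/s.
Step 2 — Transfer function: H(jω) = 1/(1 + jωRC).
Step 3 — Denominator: 1 + jωRC = 1 + j·6.283e+04·257·5.34e-05 = 1 + j862.3.
Step 4 — H = 1.345e-06 - j0.00116.
Step 5 — Magnitude: |H| = 0.00116 (-58.7 dB); phase: φ = -89.9°.

|H| = 0.00116 (-58.7 dB), φ = -89.9°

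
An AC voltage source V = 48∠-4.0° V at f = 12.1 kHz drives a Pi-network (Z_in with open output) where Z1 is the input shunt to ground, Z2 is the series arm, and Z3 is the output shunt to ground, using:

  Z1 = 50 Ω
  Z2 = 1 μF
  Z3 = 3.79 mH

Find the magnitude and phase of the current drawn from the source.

Step 1 — Angular frequency: ω = 2π·f = 2π·1.21e+04 = 7.603e+04 rad/s.
Step 2 — Component impedances:
  Z1: Z = R = 50 Ω
  Z2: Z = 1/(jωC) = -j/(ω·C) = 0 - j13.15 Ω
  Z3: Z = jωL = j·7.603e+04·0.00379 = 0 + j288.1 Ω
Step 3 — With open output, the series arm Z2 and the output shunt Z3 appear in series to ground: Z2 + Z3 = 0 + j275 Ω.
Step 4 — Parallel with input shunt Z1: Z_in = Z1 || (Z2 + Z3) = 48.4 + j8.8 Ω = 49.19∠10.3° Ω.
Step 5 — Source phasor: V = 48∠-4.0° V = 47.88 - j3.348 V.
Step 6 — Ohm's law: I = V / Z_total = (47.88 - j3.348) / (48.4 + j8.8) = 0.9455 - j0.2411 A.
Step 7 — Convert to polar: |I| = 0.9757 A, ∠I = -14.3°.

I = 0.9757∠-14.3° A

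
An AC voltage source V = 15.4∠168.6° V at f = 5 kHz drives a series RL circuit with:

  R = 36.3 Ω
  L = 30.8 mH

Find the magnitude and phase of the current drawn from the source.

Step 1 — Angular frequency: ω = 2π·f = 2π·5000 = 3.142e+04 rad/s.
Step 2 — Component impedances:
  R: Z = R = 36.3 Ω
  L: Z = jωL = j·3.142e+04·0.0308 = 0 + j967.6 Ω
Step 3 — Series combination: Z_total = R + L = 36.3 + j967.6 Ω = 968.3∠87.9° Ω.
Step 4 — Source phasor: V = 15.4∠168.6° V = -15.1 + j3.044 V.
Step 5 — Ohm's law: I = V / Z_total = (-15.1 + j3.044) / (36.3 + j967.6) = 0.002557 + j0.0157 A.
Step 6 — Convert to polar: |I| = 0.0159 A, ∠I = 80.7°.

I = 0.0159∠80.7° A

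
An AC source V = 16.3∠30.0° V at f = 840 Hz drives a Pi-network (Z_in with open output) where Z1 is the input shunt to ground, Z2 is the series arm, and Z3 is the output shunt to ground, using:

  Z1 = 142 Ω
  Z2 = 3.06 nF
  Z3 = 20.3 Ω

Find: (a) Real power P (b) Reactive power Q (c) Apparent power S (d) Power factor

Step 1 — Angular frequency: ω = 2π·f = 2π·840 = 5278 rad/s.
Step 2 — Component impedances:
  Z1: Z = R = 142 Ω
  Z2: Z = 1/(jωC) = -j/(ω·C) = 0 - j6.192e+04 Ω
  Z3: Z = R = 20.3 Ω
Step 3 — With open output, the series arm Z2 and the output shunt Z3 appear in series to ground: Z2 + Z3 = 20.3 - j6.192e+04 Ω.
Step 4 — Parallel with input shunt Z1: Z_in = Z1 || (Z2 + Z3) = 142 - j0.3257 Ω = 142∠-0.1° Ω.
Step 5 — Source phasor: V = 16.3∠30.0° V = 14.12 + j8.15 V.
Step 6 — Current: I = V / Z = 0.09928 + j0.05762 A = 0.1148∠30.1° A.
Step 7 — Complex power: S = V·I* = 1.871 - j0.004291 VA.
Step 8 — Real power: P = Re(S) = 1.871 W.
Step 9 — Reactive power: Q = Im(S) = -0.004291 VAR.
Step 10 — Apparent power: |S| = 1.871 VA.
Step 11 — Power factor: PF = P/|S| = 1 (leading).

(a) P = 1.871 W  (b) Q = -0.004291 VAR  (c) S = 1.871 VA  (d) PF = 1 (leading)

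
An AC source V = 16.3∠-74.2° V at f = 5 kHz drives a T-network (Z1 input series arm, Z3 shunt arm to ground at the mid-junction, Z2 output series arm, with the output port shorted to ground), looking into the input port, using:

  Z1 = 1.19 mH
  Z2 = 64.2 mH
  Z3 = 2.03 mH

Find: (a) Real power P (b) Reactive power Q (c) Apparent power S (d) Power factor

Step 1 — Angular frequency: ω = 2π·f = 2π·5000 = 3.142e+04 rad/s.
Step 2 — Component impedances:
  Z1: Z = jωL = j·3.142e+04·0.00119 = 0 + j37.38 Ω
  Z2: Z = jωL = j·3.142e+04·0.0642 = 0 + j2017 Ω
  Z3: Z = jωL = j·3.142e+04·0.00203 = 0 + j63.77 Ω
Step 3 — With the output port shorted to ground, the output series arm Z2 runs from the junction to ground; the shunt arm Z3 also runs from the junction to ground. They appear in parallel: Z3 || Z2 = 0 + j61.82 Ω.
Step 4 — Series with input arm Z1: Z_in = Z1 + (Z3 || Z2) = 0 + j99.2 Ω = 99.2∠90.0° Ω.
Step 5 — Source phasor: V = 16.3∠-74.2° V = 4.438 - j15.68 V.
Step 6 — Current: I = V / Z = -0.1581 - j0.04474 A = 0.1643∠-164.2° A.
Step 7 — Complex power: S = V·I* = 0 + j2.678 VA.
Step 8 — Real power: P = Re(S) = 0 W.
Step 9 — Reactive power: Q = Im(S) = 2.678 VAR.
Step 10 — Apparent power: |S| = 2.678 VA.
Step 11 — Power factor: PF = P/|S| = 0 (lagging).

(a) P = 0 W  (b) Q = 2.678 VAR  (c) S = 2.678 VA  (d) PF = 0 (lagging)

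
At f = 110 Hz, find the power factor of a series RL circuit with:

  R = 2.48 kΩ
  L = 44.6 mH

Step 1 — Angular frequency: ω = 2π·f = 2π·110 = 691.2 rad/s.
Step 2 — Component impedances:
  R: Z = R = 2480 Ω
  L: Z = jωL = j·691.2·0.0446 = 0 + j30.83 Ω
Step 3 — Series combination: Z_total = R + L = 2480 + j30.83 Ω = 2480∠0.7° Ω.
Step 4 — Power factor: PF = cos(φ) = Re(Z)/|Z| = 2480/2480.2 = 0.9999.
Step 5 — Type: Im(Z) = 30.83 ⇒ lagging (phase φ = 0.7°).

PF = 0.9999 (lagging, φ = 0.7°)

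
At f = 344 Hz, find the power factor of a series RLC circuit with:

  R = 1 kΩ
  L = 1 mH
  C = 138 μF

Step 1 — Angular frequency: ω = 2π·f = 2π·344 = 2161 rad/s.
Step 2 — Component impedances:
  R: Z = R = 1000 Ω
  L: Z = jωL = j·2161·0.001 = 0 + j2.161 Ω
  C: Z = 1/(jωC) = -j/(ω·C) = 0 - j3.353 Ω
Step 3 — Series combination: Z_total = R + L + C = 1000 - j1.191 Ω = 1000∠-0.1° Ω.
Step 4 — Power factor: PF = cos(φ) = Re(Z)/|Z| = 1000/1000 = 1.
Step 5 — Type: Im(Z) = -1.191 ⇒ leading (phase φ = -0.1°).

PF = 1 (leading, φ = -0.1°)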